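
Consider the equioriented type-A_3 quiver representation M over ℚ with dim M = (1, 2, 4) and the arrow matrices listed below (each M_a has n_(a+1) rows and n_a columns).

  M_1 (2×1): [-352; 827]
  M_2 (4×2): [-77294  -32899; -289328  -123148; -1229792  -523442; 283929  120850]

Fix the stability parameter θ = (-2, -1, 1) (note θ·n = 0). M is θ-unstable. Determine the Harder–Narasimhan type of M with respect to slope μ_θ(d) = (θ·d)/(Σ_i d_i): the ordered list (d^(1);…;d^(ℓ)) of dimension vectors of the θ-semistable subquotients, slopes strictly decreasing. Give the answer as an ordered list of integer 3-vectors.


Interval decomposition of M: I[1,3], I[2,3], I[3,3]^2.
HN type (ℓ=3): μ^(1)=1; μ^(2)=-1; μ^(3)=-2

((0, 0, 4); (0, 2, 0); (1, 0, 0))


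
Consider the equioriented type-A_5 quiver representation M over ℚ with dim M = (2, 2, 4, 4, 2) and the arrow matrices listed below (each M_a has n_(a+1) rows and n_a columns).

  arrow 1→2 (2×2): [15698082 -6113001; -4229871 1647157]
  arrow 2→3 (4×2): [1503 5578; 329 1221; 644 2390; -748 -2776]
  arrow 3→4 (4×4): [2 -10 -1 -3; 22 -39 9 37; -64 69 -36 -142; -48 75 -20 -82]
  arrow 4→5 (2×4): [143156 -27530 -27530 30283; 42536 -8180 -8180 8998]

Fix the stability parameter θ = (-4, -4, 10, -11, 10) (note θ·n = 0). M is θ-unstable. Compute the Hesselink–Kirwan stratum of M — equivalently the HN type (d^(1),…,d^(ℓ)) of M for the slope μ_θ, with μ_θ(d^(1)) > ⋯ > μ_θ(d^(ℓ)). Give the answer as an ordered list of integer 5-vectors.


Barcode: M ≅ I[1,3], I[1,5], I[3,4]^2, I[4,4], I[5,5]. HN layers by μ_θ (4 steps, strictly decreasing):
  μ^(1)=10; μ^(2)=-1/2; μ^(3)=-4; μ^(4)=-11

((0, 0, 1, 0, 2); (0, 0, 3, 3, 0); (2, 2, 0, 0, 0); (0, 0, 0, 1, 0))


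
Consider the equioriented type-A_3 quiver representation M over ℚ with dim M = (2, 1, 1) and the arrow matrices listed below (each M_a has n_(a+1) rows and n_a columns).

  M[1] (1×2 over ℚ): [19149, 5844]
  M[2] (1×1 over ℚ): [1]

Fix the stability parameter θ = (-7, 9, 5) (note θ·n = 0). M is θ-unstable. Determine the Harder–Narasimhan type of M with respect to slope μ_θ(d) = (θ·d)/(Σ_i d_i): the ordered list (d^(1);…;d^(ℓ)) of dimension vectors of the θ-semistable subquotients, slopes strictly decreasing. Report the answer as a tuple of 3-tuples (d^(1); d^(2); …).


Barcode: M ≅ I[1,1], I[1,3]. HN layers by μ_θ (2 steps, strictly decreasing):
  μ^(1)=7; μ^(2)=-7

((0, 1, 1); (2, 0, 0))


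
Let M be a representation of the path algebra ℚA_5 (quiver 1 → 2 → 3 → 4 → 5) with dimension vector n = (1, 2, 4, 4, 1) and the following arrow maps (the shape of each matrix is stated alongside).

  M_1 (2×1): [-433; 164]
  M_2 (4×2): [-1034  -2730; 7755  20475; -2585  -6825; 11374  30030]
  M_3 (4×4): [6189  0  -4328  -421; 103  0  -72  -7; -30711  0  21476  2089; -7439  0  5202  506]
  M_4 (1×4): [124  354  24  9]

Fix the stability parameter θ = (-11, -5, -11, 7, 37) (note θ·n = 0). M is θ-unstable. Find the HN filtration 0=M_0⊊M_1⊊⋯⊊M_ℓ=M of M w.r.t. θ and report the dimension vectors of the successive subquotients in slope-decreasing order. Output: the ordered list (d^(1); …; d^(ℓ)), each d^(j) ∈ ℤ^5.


Barcode: M ≅ I[1,3], I[2,2], I[3,3], I[3,4], I[3,5], I[4,4]^2. HN layers by μ_θ (5 steps, strictly decreasing):
  μ^(1)=37; μ^(2)=7; μ^(3)=-5; μ^(4)=-8; μ^(5)=-11

((0, 0, 0, 0, 1); (0, 0, 0, 4, 0); (0, 1, 0, 0, 0); (0, 1, 1, 0, 0); (1, 0, 3, 0, 0))


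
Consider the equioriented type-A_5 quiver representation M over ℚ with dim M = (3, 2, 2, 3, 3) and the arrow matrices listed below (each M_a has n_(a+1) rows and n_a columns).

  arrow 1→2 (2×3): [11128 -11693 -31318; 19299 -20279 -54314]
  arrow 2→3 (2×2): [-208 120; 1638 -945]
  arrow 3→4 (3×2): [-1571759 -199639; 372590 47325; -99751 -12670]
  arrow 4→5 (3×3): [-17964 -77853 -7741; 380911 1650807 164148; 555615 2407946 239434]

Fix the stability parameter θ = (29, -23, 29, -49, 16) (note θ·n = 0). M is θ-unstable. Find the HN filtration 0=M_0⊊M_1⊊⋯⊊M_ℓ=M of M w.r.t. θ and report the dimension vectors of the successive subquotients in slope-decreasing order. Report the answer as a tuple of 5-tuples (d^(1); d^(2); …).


Interval decomposition of M: I[1,1], I[1,2], I[1,5], I[3,5], I[4,5].
HN type (ℓ=6): μ^(1)=29; μ^(2)=16; μ^(3)=3; μ^(4)=-7/2; μ^(5)=-10; μ^(6)=-49

((1, 0, 0, 0, 0); (0, 0, 0, 0, 3); (1, 1, 0, 0, 0); (1, 1, 1, 1, 0); (0, 0, 1, 1, 0); (0, 0, 0, 1, 0))


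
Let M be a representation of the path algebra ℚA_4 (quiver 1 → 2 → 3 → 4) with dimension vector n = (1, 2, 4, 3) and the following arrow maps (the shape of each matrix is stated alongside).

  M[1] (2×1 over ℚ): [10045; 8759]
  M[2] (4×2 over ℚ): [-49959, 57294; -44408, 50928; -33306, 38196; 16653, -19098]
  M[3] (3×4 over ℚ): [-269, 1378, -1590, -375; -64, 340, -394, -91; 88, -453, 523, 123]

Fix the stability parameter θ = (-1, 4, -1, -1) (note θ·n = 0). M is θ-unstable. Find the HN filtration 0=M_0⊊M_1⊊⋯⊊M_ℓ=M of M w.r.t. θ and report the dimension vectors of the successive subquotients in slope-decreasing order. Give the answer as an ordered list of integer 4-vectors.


Barcode: M ≅ I[1,4], I[2,2], I[3,3], I[3,4]^2. HN layers by μ_θ (3 steps, strictly decreasing):
  μ^(1)=4; μ^(2)=2/3; μ^(3)=-1

((0, 1, 0, 0); (0, 1, 1, 1); (1, 0, 3, 2))


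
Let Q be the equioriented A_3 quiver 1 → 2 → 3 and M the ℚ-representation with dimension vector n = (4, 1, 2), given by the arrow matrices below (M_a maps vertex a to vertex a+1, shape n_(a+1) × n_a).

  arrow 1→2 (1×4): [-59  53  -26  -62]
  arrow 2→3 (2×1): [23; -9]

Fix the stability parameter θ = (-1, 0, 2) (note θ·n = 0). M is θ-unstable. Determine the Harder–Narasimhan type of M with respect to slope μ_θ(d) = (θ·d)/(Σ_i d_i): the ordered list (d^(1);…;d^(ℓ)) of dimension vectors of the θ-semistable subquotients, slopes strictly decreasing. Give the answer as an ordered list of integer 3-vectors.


Interval decomposition of M: I[1,1]^3, I[1,3], I[3,3].
HN type (ℓ=3): μ^(1)=2; μ^(2)=0; μ^(3)=-1

((0, 0, 2); (0, 1, 0); (4, 0, 0))


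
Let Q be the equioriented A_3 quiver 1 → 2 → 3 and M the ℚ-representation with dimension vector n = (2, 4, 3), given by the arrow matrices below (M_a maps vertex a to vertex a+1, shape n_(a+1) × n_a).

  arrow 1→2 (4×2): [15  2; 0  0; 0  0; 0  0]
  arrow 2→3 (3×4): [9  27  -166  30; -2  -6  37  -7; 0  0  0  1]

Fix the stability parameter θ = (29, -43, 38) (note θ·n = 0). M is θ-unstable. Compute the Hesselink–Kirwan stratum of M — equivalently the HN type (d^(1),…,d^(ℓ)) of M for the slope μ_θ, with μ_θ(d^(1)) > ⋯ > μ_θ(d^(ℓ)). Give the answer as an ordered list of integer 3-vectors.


Barcode: M ≅ I[1,1], I[1,3], I[2,2], I[2,3]^2. HN layers by μ_θ (4 steps, strictly decreasing):
  μ^(1)=38; μ^(2)=29; μ^(3)=-7; μ^(4)=-43

((0, 0, 3); (1, 0, 0); (1, 1, 0); (0, 3, 0))


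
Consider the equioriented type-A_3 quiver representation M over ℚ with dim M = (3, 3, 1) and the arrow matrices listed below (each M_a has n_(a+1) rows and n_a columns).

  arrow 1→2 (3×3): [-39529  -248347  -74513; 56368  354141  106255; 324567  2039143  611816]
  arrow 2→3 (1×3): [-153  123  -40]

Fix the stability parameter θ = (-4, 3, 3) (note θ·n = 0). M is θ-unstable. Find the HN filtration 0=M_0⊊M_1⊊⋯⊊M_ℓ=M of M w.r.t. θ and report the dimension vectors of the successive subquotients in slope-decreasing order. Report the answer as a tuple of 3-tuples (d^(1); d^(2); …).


Barcode: M ≅ I[1,2]^2, I[1,3]. HN layers by μ_θ (2 steps, strictly decreasing):
  μ^(1)=3; μ^(2)=-4

((0, 3, 1); (3, 0, 0))


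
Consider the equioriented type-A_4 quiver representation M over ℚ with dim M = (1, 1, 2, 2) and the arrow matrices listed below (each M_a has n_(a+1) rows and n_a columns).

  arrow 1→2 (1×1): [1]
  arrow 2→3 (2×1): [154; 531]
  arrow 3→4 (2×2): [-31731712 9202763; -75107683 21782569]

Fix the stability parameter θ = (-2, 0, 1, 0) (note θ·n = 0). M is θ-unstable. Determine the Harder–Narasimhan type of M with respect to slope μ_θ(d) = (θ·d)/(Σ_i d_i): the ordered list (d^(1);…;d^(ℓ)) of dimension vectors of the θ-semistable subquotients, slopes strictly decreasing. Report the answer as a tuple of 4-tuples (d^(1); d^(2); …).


Via rank(M_{q-1}∘⋯∘M_p): M ≅ I[1,4], I[3,4].
μ_θ-semistable layers: μ^(1)=1/2; μ^(2)=0; μ^(3)=-2

((0, 0, 2, 2); (0, 1, 0, 0); (1, 0, 0, 0))


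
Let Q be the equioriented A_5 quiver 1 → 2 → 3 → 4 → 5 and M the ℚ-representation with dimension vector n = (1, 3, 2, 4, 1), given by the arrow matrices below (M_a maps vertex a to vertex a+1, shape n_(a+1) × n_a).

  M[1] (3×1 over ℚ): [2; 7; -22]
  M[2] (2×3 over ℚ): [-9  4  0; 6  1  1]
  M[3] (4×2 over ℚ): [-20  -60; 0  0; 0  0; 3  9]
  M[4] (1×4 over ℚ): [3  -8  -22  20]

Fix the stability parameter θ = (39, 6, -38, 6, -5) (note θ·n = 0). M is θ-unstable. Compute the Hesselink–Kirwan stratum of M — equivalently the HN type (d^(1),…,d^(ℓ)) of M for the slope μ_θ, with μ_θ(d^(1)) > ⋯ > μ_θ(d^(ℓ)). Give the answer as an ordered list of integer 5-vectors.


Barcode: M ≅ I[1,4], I[2,2], I[2,3], I[4,4]^2, I[4,5]. HN layers by μ_θ (4 steps, strictly decreasing):
  μ^(1)=6; μ^(2)=7/3; μ^(3)=1/2; μ^(4)=-16

((0, 1, 0, 3, 0); (1, 1, 1, 0, 0); (0, 0, 0, 1, 1); (0, 1, 1, 0, 0))


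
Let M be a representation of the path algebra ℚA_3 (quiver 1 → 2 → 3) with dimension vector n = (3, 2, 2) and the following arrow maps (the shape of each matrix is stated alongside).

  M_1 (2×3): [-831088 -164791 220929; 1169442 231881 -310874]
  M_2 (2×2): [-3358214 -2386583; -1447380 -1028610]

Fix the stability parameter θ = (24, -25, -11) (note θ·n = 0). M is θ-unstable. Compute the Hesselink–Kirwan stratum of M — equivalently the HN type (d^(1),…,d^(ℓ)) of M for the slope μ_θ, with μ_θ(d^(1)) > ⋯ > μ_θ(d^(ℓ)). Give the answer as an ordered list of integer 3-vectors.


Barcode: M ≅ I[1,1], I[1,2], I[1,3], I[3,3]. HN layers by μ_θ (4 steps, strictly decreasing):
  μ^(1)=24; μ^(2)=-1/2; μ^(3)=-4; μ^(4)=-11

((1, 0, 0); (1, 1, 0); (1, 1, 1); (0, 0, 1))


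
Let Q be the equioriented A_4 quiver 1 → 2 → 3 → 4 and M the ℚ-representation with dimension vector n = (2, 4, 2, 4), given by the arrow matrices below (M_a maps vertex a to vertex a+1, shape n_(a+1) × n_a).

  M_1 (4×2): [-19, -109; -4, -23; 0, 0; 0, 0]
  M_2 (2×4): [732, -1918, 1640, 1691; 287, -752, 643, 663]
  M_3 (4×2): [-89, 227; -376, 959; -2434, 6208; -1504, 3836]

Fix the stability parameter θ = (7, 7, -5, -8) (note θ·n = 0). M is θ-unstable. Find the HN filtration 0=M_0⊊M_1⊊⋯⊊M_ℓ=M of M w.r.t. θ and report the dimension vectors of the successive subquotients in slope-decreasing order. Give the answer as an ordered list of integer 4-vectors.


Interval decomposition of M: I[1,4]^2, I[2,2]^2, I[4,4]^2.
HN type (ℓ=3): μ^(1)=7; μ^(2)=1/4; μ^(3)=-8

((0, 2, 0, 0); (2, 2, 2, 2); (0, 0, 0, 2))


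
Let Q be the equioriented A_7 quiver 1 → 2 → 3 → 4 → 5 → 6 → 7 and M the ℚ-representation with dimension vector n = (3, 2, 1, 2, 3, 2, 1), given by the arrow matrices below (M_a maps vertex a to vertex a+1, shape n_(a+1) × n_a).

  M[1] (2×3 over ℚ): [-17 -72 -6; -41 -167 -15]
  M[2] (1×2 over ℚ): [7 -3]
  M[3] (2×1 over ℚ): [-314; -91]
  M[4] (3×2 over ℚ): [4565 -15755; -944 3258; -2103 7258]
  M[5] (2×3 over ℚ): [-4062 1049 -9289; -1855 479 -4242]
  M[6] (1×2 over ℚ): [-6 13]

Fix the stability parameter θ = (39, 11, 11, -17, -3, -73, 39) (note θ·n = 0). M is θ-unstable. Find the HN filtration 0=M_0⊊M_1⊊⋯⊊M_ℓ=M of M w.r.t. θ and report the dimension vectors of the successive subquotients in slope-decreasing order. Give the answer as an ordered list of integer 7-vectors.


Via rank(M_{q-1}∘⋯∘M_p): M ≅ I[1,1], I[1,2], I[1,7], I[4,6], I[5,5].
μ_θ-semistable layers: μ^(1)=39; μ^(2)=25; μ^(3)=-3; μ^(4)=-16/3; μ^(5)=-31

((1, 0, 0, 0, 0, 0, 1); (1, 1, 0, 0, 0, 0, 0); (0, 0, 0, 0, 1, 0, 0); (1, 1, 1, 1, 1, 1, 0); (0, 0, 0, 1, 1, 1, 0))


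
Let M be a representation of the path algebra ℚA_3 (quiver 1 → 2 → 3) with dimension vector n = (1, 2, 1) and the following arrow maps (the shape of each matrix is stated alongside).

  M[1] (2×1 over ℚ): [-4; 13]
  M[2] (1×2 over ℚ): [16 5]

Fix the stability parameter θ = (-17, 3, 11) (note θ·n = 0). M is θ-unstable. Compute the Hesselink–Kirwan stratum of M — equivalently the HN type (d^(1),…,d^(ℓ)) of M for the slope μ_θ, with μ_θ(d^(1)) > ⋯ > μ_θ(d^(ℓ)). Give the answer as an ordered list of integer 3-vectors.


Barcode: M ≅ I[1,3], I[2,2]. HN layers by μ_θ (3 steps, strictly decreasing):
  μ^(1)=11; μ^(2)=3; μ^(3)=-17

((0, 0, 1); (0, 2, 0); (1, 0, 0))


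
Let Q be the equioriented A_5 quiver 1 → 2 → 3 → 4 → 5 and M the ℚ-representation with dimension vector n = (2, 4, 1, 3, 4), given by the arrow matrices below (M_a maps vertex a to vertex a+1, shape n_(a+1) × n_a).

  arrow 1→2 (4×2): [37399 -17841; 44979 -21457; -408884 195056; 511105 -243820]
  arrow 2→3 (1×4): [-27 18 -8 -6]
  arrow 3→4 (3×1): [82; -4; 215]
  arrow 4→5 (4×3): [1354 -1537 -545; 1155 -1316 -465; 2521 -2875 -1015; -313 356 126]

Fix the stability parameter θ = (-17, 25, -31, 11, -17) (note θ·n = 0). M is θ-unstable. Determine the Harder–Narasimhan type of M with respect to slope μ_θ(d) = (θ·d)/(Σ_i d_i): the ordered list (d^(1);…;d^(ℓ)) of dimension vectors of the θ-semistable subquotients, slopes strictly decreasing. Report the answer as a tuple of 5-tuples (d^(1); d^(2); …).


Interval decomposition of M: I[1,2], I[1,5], I[2,2]^2, I[4,5]^2, I[5,5].
HN type (ℓ=3): μ^(1)=25; μ^(2)=-3; μ^(3)=-17

((0, 3, 0, 0, 0); (0, 1, 1, 3, 3); (2, 0, 0, 0, 1))


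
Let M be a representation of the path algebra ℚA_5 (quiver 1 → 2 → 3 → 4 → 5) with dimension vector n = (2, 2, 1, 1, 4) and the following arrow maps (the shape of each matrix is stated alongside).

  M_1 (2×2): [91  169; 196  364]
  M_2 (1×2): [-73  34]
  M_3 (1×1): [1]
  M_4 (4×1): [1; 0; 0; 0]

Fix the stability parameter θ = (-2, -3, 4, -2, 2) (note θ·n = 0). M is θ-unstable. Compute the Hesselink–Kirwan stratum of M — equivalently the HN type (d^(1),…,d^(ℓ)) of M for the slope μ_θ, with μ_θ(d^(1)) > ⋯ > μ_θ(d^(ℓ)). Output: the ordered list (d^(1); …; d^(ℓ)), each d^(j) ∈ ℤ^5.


Via rank(M_{q-1}∘⋯∘M_p): M ≅ I[1,1], I[1,5], I[2,2], I[5,5]^3.
μ_θ-semistable layers: μ^(1)=2; μ^(2)=1; μ^(3)=-2; μ^(4)=-5/2; μ^(5)=-3

((0, 0, 0, 0, 4); (0, 0, 1, 1, 0); (1, 0, 0, 0, 0); (1, 1, 0, 0, 0); (0, 1, 0, 0, 0))


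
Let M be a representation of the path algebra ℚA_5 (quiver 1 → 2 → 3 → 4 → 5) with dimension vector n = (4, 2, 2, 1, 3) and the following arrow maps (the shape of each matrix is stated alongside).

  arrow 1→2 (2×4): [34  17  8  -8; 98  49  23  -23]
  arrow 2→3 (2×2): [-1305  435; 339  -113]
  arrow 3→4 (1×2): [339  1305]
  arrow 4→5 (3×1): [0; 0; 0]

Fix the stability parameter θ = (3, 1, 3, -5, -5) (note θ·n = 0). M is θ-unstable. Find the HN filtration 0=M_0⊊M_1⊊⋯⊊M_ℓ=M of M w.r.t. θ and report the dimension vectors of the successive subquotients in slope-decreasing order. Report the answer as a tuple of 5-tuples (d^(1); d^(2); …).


Via rank(M_{q-1}∘⋯∘M_p): M ≅ I[1,1]^2, I[1,2], I[1,3], I[3,4], I[5,5]^3.
μ_θ-semistable layers: μ^(1)=3; μ^(2)=2; μ^(3)=-1; μ^(4)=-5

((2, 0, 1, 0, 0); (2, 2, 0, 0, 0); (0, 0, 1, 1, 0); (0, 0, 0, 0, 3))


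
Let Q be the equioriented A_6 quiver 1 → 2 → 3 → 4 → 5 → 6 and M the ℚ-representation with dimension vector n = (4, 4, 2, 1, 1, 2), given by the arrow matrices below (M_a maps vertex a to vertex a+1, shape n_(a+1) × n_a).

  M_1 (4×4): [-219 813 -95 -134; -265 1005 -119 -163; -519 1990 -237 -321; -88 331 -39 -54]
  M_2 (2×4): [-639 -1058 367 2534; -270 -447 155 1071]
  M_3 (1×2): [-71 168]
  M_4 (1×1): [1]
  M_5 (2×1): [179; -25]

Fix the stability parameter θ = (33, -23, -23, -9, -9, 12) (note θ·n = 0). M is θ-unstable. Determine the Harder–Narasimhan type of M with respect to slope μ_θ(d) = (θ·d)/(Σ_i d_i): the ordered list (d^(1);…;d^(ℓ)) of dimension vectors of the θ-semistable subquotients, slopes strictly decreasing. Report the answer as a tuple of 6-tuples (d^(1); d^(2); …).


Barcode: M ≅ I[1,2]^2, I[1,3], I[1,6], I[6,6]. HN layers by μ_θ (4 steps, strictly decreasing):
  μ^(1)=12; μ^(2)=5; μ^(3)=-13/3; μ^(4)=-31/5

((0, 0, 0, 0, 0, 2); (2, 2, 0, 0, 0, 0); (1, 1, 1, 0, 0, 0); (1, 1, 1, 1, 1, 0))


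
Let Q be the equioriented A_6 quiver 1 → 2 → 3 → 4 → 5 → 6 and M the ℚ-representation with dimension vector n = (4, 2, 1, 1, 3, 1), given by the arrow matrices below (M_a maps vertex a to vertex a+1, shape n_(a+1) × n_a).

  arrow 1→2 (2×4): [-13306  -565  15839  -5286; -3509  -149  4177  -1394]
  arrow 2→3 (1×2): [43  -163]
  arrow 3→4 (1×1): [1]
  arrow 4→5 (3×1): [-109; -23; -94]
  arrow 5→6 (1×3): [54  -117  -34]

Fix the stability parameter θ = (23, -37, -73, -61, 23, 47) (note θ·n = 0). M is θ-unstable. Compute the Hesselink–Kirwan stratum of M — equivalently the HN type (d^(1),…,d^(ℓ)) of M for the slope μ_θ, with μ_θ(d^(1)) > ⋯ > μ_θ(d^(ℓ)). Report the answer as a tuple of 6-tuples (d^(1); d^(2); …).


Interval decomposition of M: I[1,1]^2, I[1,2], I[1,6], I[5,5]^2.
HN type (ℓ=4): μ^(1)=47; μ^(2)=23; μ^(3)=-7; μ^(4)=-37

((0, 0, 0, 0, 0, 1); (2, 0, 0, 0, 3, 0); (1, 1, 0, 0, 0, 0); (1, 1, 1, 1, 0, 0))


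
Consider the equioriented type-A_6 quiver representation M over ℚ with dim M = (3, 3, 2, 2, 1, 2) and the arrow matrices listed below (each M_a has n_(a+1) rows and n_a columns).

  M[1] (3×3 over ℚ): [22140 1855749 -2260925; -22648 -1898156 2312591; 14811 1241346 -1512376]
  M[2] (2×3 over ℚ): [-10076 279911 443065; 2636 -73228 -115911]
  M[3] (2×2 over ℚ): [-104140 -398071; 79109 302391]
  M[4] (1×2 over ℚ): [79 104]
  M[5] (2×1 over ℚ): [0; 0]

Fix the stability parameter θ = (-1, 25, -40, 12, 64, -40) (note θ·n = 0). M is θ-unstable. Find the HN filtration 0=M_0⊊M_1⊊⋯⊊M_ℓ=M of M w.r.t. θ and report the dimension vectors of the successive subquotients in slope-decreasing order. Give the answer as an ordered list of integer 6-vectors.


Interval decomposition of M: I[1,2], I[1,4], I[1,5], I[6,6]^2.
HN type (ℓ=6): μ^(1)=64; μ^(2)=25; μ^(3)=12; μ^(4)=-1; μ^(5)=-16/3; μ^(6)=-40

((0, 0, 0, 0, 1, 0); (0, 1, 0, 0, 0, 0); (0, 0, 0, 2, 0, 0); (1, 0, 0, 0, 0, 0); (2, 2, 2, 0, 0, 0); (0, 0, 0, 0, 0, 2))


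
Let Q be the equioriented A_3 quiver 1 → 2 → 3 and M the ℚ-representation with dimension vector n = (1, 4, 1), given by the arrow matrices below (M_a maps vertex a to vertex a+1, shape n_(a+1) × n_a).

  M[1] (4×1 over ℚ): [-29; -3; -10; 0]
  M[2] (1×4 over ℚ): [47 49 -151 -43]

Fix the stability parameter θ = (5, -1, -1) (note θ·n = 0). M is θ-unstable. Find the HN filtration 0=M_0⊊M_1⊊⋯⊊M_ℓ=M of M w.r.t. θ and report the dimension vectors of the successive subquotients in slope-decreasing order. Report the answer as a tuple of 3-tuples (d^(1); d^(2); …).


Interval decomposition of M: I[1,2], I[2,2]^2, I[2,3].
HN type (ℓ=2): μ^(1)=2; μ^(2)=-1

((1, 1, 0); (0, 3, 1))


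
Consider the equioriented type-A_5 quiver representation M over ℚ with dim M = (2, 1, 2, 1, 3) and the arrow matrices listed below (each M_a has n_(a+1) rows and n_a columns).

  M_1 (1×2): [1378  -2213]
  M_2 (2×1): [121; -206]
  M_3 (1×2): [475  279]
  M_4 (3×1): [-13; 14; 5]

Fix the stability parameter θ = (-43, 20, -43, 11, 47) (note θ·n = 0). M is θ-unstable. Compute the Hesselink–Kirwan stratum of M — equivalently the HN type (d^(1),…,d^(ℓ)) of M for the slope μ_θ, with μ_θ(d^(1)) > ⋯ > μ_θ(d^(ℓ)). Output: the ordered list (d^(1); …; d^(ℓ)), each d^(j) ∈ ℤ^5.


Barcode: M ≅ I[1,1], I[1,5], I[3,3], I[5,5]^2. HN layers by μ_θ (4 steps, strictly decreasing):
  μ^(1)=47; μ^(2)=11; μ^(3)=-23/2; μ^(4)=-43

((0, 0, 0, 0, 3); (0, 0, 0, 1, 0); (0, 1, 1, 0, 0); (2, 0, 1, 0, 0))


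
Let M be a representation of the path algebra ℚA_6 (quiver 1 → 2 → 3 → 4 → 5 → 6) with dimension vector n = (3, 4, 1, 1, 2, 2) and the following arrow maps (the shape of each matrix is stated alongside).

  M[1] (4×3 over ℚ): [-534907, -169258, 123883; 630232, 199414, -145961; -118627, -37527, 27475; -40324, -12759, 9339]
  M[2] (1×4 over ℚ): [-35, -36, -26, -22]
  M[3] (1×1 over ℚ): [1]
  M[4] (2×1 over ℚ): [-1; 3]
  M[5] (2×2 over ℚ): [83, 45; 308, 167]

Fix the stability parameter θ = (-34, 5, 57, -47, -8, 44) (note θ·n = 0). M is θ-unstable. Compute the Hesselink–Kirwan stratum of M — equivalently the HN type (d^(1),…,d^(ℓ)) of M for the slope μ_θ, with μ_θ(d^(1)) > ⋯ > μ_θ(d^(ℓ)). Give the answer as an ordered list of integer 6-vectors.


Via rank(M_{q-1}∘⋯∘M_p): M ≅ I[1,2]^2, I[1,6], I[2,2], I[5,6].
μ_θ-semistable layers: μ^(1)=44; μ^(2)=5; μ^(3)=7/4; μ^(4)=-8; μ^(5)=-34

((0, 0, 0, 0, 0, 2); (0, 3, 0, 0, 0, 0); (0, 1, 1, 1, 1, 0); (0, 0, 0, 0, 1, 0); (3, 0, 0, 0, 0, 0))


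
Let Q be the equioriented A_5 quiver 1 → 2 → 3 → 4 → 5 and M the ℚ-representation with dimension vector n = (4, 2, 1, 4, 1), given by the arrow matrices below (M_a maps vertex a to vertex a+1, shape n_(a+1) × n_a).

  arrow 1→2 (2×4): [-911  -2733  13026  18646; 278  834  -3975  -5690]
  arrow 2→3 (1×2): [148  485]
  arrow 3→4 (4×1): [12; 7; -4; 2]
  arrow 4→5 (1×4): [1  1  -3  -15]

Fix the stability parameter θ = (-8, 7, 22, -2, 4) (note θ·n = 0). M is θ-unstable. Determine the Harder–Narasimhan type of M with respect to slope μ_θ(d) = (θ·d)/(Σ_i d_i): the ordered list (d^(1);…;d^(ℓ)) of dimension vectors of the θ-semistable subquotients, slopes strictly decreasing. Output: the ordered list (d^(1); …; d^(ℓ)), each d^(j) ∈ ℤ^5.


Barcode: M ≅ I[1,1]^2, I[1,2], I[1,5], I[4,4]^3. HN layers by μ_θ (4 steps, strictly decreasing):
  μ^(1)=8; μ^(2)=7; μ^(3)=-2; μ^(4)=-8

((0, 0, 1, 1, 1); (0, 2, 0, 0, 0); (0, 0, 0, 3, 0); (4, 0, 0, 0, 0))


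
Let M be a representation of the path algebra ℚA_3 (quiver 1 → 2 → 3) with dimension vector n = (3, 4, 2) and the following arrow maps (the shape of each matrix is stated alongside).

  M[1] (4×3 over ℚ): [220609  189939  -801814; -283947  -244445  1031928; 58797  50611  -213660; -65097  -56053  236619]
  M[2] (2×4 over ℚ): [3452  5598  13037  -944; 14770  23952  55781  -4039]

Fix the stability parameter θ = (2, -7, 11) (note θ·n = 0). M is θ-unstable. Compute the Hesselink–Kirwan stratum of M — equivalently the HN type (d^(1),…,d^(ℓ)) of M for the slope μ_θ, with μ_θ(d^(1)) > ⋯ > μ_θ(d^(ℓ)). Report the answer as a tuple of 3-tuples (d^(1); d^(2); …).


Barcode: M ≅ I[1,1], I[1,3]^2, I[2,2]^2. HN layers by μ_θ (4 steps, strictly decreasing):
  μ^(1)=11; μ^(2)=2; μ^(3)=-5/2; μ^(4)=-7

((0, 0, 2); (1, 0, 0); (2, 2, 0); (0, 2, 0))


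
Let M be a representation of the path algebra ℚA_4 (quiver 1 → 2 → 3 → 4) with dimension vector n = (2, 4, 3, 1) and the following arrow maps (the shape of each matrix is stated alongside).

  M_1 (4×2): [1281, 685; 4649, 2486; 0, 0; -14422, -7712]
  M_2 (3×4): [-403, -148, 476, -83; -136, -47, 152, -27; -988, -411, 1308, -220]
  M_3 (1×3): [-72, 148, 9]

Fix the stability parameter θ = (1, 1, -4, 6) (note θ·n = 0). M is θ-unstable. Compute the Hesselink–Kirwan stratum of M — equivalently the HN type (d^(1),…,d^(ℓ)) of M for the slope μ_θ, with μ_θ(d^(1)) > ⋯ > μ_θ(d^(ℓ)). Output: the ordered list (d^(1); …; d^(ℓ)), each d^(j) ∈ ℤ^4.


Via rank(M_{q-1}∘⋯∘M_p): M ≅ I[1,3], I[1,4], I[2,2], I[2,3].
μ_θ-semistable layers: μ^(1)=6; μ^(2)=1; μ^(3)=-2/3; μ^(4)=-3/2

((0, 0, 0, 1); (0, 1, 0, 0); (2, 2, 2, 0); (0, 1, 1, 0))


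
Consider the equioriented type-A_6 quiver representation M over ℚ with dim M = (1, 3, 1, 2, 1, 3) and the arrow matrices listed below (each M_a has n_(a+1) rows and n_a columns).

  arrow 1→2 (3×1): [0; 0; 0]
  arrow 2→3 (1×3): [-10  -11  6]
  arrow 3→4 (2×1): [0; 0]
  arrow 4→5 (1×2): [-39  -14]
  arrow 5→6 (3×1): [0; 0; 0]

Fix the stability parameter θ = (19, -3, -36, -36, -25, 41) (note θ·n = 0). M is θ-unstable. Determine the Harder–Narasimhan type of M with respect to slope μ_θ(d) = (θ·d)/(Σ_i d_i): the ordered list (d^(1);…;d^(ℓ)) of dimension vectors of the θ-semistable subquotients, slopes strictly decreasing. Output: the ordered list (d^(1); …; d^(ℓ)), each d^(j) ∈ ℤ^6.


Barcode: M ≅ I[1,1], I[2,2]^2, I[2,3], I[4,4], I[4,5], I[6,6]^3. HN layers by μ_θ (6 steps, strictly decreasing):
  μ^(1)=41; μ^(2)=19; μ^(3)=-3; μ^(4)=-39/2; μ^(5)=-25; μ^(6)=-36

((0, 0, 0, 0, 0, 3); (1, 0, 0, 0, 0, 0); (0, 2, 0, 0, 0, 0); (0, 1, 1, 0, 0, 0); (0, 0, 0, 0, 1, 0); (0, 0, 0, 2, 0, 0))


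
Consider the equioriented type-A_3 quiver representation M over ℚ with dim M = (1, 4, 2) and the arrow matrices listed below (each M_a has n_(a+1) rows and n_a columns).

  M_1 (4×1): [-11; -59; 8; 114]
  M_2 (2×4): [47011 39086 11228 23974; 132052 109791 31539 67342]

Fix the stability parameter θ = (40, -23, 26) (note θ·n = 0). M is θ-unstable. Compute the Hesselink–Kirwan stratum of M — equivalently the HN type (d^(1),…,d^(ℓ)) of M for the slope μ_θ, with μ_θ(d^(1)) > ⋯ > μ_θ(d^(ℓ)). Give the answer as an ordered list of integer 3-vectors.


Interval decomposition of M: I[1,3], I[2,2]^2, I[2,3].
HN type (ℓ=3): μ^(1)=26; μ^(2)=17/2; μ^(3)=-23

((0, 0, 2); (1, 1, 0); (0, 3, 0))


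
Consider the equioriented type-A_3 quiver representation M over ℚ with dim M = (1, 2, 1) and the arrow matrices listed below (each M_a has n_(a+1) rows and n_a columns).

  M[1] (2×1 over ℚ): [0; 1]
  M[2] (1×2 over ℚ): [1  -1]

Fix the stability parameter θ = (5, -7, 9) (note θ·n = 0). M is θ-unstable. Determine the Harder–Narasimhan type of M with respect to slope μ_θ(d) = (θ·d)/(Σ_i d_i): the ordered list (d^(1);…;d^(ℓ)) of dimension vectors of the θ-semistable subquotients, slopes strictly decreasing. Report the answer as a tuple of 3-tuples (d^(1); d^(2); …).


Interval decomposition of M: I[1,3], I[2,2].
HN type (ℓ=3): μ^(1)=9; μ^(2)=-1; μ^(3)=-7

((0, 0, 1); (1, 1, 0); (0, 1, 0))


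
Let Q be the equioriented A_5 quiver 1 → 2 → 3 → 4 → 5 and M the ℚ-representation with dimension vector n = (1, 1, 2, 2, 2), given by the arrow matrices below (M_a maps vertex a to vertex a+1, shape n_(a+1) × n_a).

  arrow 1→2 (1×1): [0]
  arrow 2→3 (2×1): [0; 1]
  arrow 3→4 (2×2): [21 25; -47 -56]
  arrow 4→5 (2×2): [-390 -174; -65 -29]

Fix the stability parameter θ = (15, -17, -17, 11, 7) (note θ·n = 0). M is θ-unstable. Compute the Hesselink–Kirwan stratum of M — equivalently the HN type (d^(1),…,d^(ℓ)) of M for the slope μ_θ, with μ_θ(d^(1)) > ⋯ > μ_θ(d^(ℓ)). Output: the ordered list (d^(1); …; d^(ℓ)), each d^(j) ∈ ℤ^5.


Via rank(M_{q-1}∘⋯∘M_p): M ≅ I[1,1], I[2,5], I[3,4], I[5,5].
μ_θ-semistable layers: μ^(1)=15; μ^(2)=11; μ^(3)=9; μ^(4)=7; μ^(5)=-17

((1, 0, 0, 0, 0); (0, 0, 0, 1, 0); (0, 0, 0, 1, 1); (0, 0, 0, 0, 1); (0, 1, 2, 0, 0))


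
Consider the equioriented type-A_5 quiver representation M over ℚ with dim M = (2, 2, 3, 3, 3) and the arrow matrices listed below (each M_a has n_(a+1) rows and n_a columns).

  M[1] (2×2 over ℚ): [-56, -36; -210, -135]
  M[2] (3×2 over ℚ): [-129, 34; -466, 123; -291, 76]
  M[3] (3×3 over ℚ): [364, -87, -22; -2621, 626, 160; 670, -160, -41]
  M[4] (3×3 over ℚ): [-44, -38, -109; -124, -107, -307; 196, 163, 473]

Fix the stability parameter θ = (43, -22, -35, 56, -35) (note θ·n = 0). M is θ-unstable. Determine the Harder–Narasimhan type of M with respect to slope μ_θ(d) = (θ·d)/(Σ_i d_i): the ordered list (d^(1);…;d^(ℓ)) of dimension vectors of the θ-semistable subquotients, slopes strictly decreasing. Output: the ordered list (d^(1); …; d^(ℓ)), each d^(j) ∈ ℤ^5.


Interval decomposition of M: I[1,1], I[1,4], I[2,5], I[3,5], I[5,5].
HN type (ℓ=6): μ^(1)=56; μ^(2)=43; μ^(3)=21/2; μ^(4)=-14/3; μ^(5)=-57/2; μ^(6)=-35

((0, 0, 0, 1, 0); (1, 0, 0, 0, 0); (0, 0, 0, 2, 2); (1, 1, 1, 0, 0); (0, 1, 1, 0, 0); (0, 0, 1, 0, 1))


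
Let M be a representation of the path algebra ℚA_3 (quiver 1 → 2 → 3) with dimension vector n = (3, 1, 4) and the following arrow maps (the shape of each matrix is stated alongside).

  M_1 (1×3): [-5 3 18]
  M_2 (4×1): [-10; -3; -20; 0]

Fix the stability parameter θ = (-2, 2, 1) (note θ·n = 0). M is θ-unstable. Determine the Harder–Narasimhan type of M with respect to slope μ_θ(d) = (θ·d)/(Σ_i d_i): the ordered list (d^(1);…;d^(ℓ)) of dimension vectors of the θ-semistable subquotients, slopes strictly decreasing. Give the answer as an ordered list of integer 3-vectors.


Interval decomposition of M: I[1,1]^2, I[1,3], I[3,3]^3.
HN type (ℓ=3): μ^(1)=3/2; μ^(2)=1; μ^(3)=-2

((0, 1, 1); (0, 0, 3); (3, 0, 0))


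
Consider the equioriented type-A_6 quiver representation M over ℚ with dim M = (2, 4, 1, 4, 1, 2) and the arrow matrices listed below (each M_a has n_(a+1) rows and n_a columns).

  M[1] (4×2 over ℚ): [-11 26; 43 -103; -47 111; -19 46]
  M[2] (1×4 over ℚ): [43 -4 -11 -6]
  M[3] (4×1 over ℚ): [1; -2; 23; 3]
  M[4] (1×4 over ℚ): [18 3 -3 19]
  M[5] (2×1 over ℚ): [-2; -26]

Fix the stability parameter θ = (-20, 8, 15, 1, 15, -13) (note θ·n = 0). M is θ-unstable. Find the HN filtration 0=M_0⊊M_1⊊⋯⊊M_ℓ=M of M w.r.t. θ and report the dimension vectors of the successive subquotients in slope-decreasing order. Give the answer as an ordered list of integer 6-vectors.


Barcode: M ≅ I[1,2], I[1,4], I[2,2]^2, I[4,4]^2, I[4,6], I[6,6]. HN layers by μ_θ (4 steps, strictly decreasing):
  μ^(1)=8; μ^(2)=1; μ^(3)=-13; μ^(4)=-20

((0, 4, 1, 1, 0, 0); (0, 0, 0, 3, 1, 1); (0, 0, 0, 0, 0, 1); (2, 0, 0, 0, 0, 0))


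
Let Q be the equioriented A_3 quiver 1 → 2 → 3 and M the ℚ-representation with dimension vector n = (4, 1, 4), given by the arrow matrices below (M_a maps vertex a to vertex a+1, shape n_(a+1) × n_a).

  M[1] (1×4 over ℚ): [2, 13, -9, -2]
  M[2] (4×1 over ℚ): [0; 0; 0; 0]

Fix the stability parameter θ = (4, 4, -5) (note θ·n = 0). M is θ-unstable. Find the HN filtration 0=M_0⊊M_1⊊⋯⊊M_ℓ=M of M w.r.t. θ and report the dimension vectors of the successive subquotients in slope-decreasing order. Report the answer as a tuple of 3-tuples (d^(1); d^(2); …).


Barcode: M ≅ I[1,1]^3, I[1,2], I[3,3]^4. HN layers by μ_θ (2 steps, strictly decreasing):
  μ^(1)=4; μ^(2)=-5

((4, 1, 0); (0, 0, 4))


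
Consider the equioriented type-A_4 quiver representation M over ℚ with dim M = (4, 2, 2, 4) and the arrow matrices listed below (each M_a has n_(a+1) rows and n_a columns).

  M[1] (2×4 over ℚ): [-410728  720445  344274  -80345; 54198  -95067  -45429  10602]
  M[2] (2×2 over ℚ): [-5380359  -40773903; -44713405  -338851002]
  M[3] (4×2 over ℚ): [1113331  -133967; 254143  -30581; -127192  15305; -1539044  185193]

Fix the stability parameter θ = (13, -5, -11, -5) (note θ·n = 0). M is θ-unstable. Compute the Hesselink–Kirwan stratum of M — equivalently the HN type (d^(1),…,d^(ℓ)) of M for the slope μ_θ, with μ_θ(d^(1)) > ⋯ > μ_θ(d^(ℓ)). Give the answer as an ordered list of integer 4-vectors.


Via rank(M_{q-1}∘⋯∘M_p): M ≅ I[1,1]^2, I[1,4]^2, I[4,4]^2.
μ_θ-semistable layers: μ^(1)=13; μ^(2)=-2; μ^(3)=-5

((2, 0, 0, 0); (2, 2, 2, 2); (0, 0, 0, 2))


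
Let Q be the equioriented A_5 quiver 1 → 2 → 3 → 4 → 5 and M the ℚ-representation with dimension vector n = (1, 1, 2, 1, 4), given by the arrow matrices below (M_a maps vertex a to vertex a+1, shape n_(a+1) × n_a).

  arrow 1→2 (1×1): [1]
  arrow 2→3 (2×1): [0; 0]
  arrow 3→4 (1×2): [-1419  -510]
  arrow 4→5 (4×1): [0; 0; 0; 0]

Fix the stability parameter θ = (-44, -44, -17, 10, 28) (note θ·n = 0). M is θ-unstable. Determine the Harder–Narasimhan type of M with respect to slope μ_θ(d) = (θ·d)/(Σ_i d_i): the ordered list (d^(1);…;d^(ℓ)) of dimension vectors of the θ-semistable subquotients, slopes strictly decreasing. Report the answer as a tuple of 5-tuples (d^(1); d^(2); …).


Interval decomposition of M: I[1,2], I[3,3], I[3,4], I[5,5]^4.
HN type (ℓ=4): μ^(1)=28; μ^(2)=10; μ^(3)=-17; μ^(4)=-44

((0, 0, 0, 0, 4); (0, 0, 0, 1, 0); (0, 0, 2, 0, 0); (1, 1, 0, 0, 0))


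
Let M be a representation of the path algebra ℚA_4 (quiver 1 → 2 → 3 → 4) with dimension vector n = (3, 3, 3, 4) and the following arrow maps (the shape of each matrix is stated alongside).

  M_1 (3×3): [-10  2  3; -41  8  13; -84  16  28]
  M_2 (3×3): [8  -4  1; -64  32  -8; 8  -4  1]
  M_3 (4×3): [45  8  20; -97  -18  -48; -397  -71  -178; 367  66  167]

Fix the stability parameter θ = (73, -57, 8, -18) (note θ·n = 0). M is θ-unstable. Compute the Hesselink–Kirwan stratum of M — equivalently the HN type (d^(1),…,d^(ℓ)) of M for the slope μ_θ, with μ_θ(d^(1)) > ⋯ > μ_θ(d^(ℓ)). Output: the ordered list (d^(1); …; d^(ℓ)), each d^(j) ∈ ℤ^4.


Interval decomposition of M: I[1,1], I[1,2]^2, I[2,4], I[3,4]^2, I[4,4].
HN type (ℓ=5): μ^(1)=73; μ^(2)=8; μ^(3)=-5; μ^(4)=-18; μ^(5)=-57

((1, 0, 0, 0); (2, 2, 0, 0); (0, 0, 3, 3); (0, 0, 0, 1); (0, 1, 0, 0))


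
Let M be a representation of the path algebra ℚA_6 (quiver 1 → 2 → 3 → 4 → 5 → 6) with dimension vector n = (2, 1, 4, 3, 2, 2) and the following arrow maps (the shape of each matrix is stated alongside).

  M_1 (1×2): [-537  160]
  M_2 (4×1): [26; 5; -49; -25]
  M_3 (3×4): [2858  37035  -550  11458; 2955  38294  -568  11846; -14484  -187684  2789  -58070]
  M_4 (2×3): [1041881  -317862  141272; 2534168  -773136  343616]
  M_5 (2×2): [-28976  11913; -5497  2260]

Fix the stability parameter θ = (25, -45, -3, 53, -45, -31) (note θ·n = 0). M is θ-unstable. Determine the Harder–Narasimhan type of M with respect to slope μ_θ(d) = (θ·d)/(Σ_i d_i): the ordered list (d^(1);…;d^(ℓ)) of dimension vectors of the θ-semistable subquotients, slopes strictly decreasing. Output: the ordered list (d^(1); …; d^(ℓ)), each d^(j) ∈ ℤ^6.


Barcode: M ≅ I[1,1], I[1,6], I[3,3], I[3,4]^2, I[5,6]. HN layers by μ_θ (7 steps, strictly decreasing):
  μ^(1)=53; μ^(2)=25; μ^(3)=-3; μ^(4)=-13/2; μ^(5)=-10; μ^(6)=-31; μ^(7)=-45

((0, 0, 0, 2, 0, 0); (1, 0, 0, 0, 0, 0); (0, 0, 3, 0, 0, 0); (0, 0, 1, 1, 1, 1); (1, 1, 0, 0, 0, 0); (0, 0, 0, 0, 0, 1); (0, 0, 0, 0, 1, 0))


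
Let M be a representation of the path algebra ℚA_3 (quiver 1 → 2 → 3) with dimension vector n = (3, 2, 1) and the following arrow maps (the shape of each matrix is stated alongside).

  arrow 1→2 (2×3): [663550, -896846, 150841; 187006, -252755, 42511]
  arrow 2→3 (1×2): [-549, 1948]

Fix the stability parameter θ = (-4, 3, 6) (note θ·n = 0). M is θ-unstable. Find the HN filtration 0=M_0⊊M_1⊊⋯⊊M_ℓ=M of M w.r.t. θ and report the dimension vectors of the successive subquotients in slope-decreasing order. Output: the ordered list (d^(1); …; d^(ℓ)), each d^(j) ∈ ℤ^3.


Interval decomposition of M: I[1,1], I[1,2], I[1,3].
HN type (ℓ=3): μ^(1)=6; μ^(2)=3; μ^(3)=-4

((0, 0, 1); (0, 2, 0); (3, 0, 0))


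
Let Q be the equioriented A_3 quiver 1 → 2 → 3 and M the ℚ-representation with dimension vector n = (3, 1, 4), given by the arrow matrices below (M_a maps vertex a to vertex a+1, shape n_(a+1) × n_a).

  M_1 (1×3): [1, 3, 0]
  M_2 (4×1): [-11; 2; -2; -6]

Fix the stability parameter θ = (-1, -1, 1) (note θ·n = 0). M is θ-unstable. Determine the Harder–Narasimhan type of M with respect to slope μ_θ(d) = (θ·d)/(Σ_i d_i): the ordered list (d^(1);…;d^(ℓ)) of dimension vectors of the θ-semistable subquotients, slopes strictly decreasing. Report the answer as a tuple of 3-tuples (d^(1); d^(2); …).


Interval decomposition of M: I[1,1]^2, I[1,3], I[3,3]^3.
HN type (ℓ=2): μ^(1)=1; μ^(2)=-1

((0, 0, 4); (3, 1, 0))


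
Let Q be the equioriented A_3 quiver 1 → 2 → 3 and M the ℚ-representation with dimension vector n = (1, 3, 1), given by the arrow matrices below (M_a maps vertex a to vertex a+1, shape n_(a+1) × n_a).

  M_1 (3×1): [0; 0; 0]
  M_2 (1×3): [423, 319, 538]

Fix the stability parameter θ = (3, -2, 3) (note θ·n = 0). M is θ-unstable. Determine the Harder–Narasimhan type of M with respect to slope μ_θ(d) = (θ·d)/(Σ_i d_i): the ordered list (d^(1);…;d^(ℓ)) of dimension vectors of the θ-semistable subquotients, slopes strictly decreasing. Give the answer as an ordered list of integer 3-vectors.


Via rank(M_{q-1}∘⋯∘M_p): M ≅ I[1,1], I[2,2]^2, I[2,3].
μ_θ-semistable layers: μ^(1)=3; μ^(2)=-2

((1, 0, 1); (0, 3, 0))


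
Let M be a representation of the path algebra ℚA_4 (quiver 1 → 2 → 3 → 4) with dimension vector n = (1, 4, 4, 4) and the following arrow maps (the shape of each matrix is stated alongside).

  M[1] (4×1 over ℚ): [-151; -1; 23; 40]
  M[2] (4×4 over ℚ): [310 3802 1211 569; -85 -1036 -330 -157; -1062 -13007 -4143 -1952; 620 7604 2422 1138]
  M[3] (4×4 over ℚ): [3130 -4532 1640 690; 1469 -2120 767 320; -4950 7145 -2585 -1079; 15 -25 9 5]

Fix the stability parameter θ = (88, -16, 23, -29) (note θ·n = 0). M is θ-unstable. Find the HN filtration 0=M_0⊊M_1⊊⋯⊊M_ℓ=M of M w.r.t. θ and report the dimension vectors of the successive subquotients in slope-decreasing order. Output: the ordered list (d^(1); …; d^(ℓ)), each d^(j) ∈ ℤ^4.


Interval decomposition of M: I[1,4], I[2,2], I[2,4]^2, I[3,4].
HN type (ℓ=3): μ^(1)=33/2; μ^(2)=-3; μ^(3)=-16

((1, 1, 1, 1); (0, 0, 3, 3); (0, 3, 0, 0))


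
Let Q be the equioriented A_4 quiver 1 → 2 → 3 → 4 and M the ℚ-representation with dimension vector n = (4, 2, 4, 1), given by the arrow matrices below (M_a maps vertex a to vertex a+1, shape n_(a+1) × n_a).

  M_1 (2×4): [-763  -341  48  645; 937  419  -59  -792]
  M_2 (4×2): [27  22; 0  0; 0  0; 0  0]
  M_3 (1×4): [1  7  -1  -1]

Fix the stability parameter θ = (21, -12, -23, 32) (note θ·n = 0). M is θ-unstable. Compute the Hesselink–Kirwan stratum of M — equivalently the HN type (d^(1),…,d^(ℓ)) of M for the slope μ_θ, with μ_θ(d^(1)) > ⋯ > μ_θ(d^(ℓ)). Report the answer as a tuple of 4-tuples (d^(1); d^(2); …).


Via rank(M_{q-1}∘⋯∘M_p): M ≅ I[1,1]^2, I[1,2], I[1,4], I[3,3]^3.
μ_θ-semistable layers: μ^(1)=32; μ^(2)=21; μ^(3)=9/2; μ^(4)=-14/3; μ^(5)=-23

((0, 0, 0, 1); (2, 0, 0, 0); (1, 1, 0, 0); (1, 1, 1, 0); (0, 0, 3, 0))


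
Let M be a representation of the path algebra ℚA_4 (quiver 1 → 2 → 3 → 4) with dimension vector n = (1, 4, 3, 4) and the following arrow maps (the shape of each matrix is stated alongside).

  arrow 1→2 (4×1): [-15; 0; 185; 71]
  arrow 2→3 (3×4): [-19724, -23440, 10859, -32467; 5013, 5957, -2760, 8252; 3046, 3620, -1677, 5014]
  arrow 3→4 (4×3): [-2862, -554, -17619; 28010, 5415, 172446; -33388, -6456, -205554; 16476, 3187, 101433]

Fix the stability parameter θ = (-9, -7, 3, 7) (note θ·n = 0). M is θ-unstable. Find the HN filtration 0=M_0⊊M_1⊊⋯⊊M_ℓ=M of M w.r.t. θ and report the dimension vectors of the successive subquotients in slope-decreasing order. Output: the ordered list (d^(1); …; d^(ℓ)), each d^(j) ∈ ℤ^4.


Via rank(M_{q-1}∘⋯∘M_p): M ≅ I[1,4], I[2,2], I[2,3], I[2,4], I[4,4]^2.
μ_θ-semistable layers: μ^(1)=7; μ^(2)=3; μ^(3)=-7; μ^(4)=-9

((0, 0, 0, 4); (0, 0, 3, 0); (0, 4, 0, 0); (1, 0, 0, 0))


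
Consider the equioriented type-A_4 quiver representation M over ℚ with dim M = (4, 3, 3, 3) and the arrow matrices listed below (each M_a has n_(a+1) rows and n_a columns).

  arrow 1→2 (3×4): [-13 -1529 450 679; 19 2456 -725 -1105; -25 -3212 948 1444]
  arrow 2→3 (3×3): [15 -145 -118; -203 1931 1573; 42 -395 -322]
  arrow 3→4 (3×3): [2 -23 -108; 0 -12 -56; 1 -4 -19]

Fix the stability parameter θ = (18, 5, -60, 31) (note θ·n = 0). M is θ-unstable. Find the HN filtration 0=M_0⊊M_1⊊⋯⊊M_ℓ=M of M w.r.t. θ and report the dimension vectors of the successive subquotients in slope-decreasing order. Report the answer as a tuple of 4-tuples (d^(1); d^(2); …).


Via rank(M_{q-1}∘⋯∘M_p): M ≅ I[1,1], I[1,3], I[1,4]^2, I[4,4].
μ_θ-semistable layers: μ^(1)=31; μ^(2)=18; μ^(3)=-37/3

((0, 0, 0, 3); (1, 0, 0, 0); (3, 3, 3, 0))
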